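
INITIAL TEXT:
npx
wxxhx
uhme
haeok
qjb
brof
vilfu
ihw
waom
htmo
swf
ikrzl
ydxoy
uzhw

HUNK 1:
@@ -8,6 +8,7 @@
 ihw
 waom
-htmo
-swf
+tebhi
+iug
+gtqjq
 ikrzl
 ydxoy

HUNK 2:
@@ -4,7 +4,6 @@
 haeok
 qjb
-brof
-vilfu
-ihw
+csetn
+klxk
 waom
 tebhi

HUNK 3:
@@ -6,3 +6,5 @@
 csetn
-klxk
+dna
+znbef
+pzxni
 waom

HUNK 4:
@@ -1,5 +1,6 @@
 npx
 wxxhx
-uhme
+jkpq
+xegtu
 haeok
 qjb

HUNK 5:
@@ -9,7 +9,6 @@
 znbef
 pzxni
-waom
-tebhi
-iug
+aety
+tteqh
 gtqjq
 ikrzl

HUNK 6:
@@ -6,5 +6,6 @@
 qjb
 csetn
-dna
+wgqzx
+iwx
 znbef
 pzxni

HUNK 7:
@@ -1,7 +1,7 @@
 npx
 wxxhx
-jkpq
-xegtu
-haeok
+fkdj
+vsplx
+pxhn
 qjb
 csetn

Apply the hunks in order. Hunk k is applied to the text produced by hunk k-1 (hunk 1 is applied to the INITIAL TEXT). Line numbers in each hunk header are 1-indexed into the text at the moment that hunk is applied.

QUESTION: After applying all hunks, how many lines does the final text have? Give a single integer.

Answer: 17

Derivation:
Hunk 1: at line 8 remove [htmo,swf] add [tebhi,iug,gtqjq] -> 15 lines: npx wxxhx uhme haeok qjb brof vilfu ihw waom tebhi iug gtqjq ikrzl ydxoy uzhw
Hunk 2: at line 4 remove [brof,vilfu,ihw] add [csetn,klxk] -> 14 lines: npx wxxhx uhme haeok qjb csetn klxk waom tebhi iug gtqjq ikrzl ydxoy uzhw
Hunk 3: at line 6 remove [klxk] add [dna,znbef,pzxni] -> 16 lines: npx wxxhx uhme haeok qjb csetn dna znbef pzxni waom tebhi iug gtqjq ikrzl ydxoy uzhw
Hunk 4: at line 1 remove [uhme] add [jkpq,xegtu] -> 17 lines: npx wxxhx jkpq xegtu haeok qjb csetn dna znbef pzxni waom tebhi iug gtqjq ikrzl ydxoy uzhw
Hunk 5: at line 9 remove [waom,tebhi,iug] add [aety,tteqh] -> 16 lines: npx wxxhx jkpq xegtu haeok qjb csetn dna znbef pzxni aety tteqh gtqjq ikrzl ydxoy uzhw
Hunk 6: at line 6 remove [dna] add [wgqzx,iwx] -> 17 lines: npx wxxhx jkpq xegtu haeok qjb csetn wgqzx iwx znbef pzxni aety tteqh gtqjq ikrzl ydxoy uzhw
Hunk 7: at line 1 remove [jkpq,xegtu,haeok] add [fkdj,vsplx,pxhn] -> 17 lines: npx wxxhx fkdj vsplx pxhn qjb csetn wgqzx iwx znbef pzxni aety tteqh gtqjq ikrzl ydxoy uzhw
Final line count: 17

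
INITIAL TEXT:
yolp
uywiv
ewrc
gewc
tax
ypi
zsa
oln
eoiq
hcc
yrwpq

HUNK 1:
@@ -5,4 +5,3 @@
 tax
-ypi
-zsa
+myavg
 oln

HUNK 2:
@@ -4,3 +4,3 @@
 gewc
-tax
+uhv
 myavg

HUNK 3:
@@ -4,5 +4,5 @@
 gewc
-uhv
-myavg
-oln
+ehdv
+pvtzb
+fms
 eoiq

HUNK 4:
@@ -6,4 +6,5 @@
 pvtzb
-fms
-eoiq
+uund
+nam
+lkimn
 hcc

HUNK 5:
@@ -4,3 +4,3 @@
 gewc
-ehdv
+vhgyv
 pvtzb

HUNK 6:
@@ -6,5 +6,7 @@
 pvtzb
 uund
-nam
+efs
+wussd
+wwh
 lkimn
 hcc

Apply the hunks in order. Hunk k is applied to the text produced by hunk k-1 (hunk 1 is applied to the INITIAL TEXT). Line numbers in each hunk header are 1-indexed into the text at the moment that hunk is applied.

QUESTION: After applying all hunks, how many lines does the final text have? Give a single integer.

Answer: 13

Derivation:
Hunk 1: at line 5 remove [ypi,zsa] add [myavg] -> 10 lines: yolp uywiv ewrc gewc tax myavg oln eoiq hcc yrwpq
Hunk 2: at line 4 remove [tax] add [uhv] -> 10 lines: yolp uywiv ewrc gewc uhv myavg oln eoiq hcc yrwpq
Hunk 3: at line 4 remove [uhv,myavg,oln] add [ehdv,pvtzb,fms] -> 10 lines: yolp uywiv ewrc gewc ehdv pvtzb fms eoiq hcc yrwpq
Hunk 4: at line 6 remove [fms,eoiq] add [uund,nam,lkimn] -> 11 lines: yolp uywiv ewrc gewc ehdv pvtzb uund nam lkimn hcc yrwpq
Hunk 5: at line 4 remove [ehdv] add [vhgyv] -> 11 lines: yolp uywiv ewrc gewc vhgyv pvtzb uund nam lkimn hcc yrwpq
Hunk 6: at line 6 remove [nam] add [efs,wussd,wwh] -> 13 lines: yolp uywiv ewrc gewc vhgyv pvtzb uund efs wussd wwh lkimn hcc yrwpq
Final line count: 13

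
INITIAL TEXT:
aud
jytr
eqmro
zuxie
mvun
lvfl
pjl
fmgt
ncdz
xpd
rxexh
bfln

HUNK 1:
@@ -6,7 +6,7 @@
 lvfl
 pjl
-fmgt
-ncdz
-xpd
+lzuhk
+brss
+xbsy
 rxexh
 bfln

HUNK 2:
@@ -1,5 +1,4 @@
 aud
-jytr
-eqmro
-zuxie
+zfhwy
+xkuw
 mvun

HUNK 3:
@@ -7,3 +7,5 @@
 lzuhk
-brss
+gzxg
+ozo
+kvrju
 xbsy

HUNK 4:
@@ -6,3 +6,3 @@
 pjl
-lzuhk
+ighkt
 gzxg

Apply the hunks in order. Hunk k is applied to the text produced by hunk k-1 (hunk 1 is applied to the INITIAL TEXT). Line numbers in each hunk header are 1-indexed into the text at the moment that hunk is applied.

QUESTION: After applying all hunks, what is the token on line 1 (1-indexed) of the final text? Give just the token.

Hunk 1: at line 6 remove [fmgt,ncdz,xpd] add [lzuhk,brss,xbsy] -> 12 lines: aud jytr eqmro zuxie mvun lvfl pjl lzuhk brss xbsy rxexh bfln
Hunk 2: at line 1 remove [jytr,eqmro,zuxie] add [zfhwy,xkuw] -> 11 lines: aud zfhwy xkuw mvun lvfl pjl lzuhk brss xbsy rxexh bfln
Hunk 3: at line 7 remove [brss] add [gzxg,ozo,kvrju] -> 13 lines: aud zfhwy xkuw mvun lvfl pjl lzuhk gzxg ozo kvrju xbsy rxexh bfln
Hunk 4: at line 6 remove [lzuhk] add [ighkt] -> 13 lines: aud zfhwy xkuw mvun lvfl pjl ighkt gzxg ozo kvrju xbsy rxexh bfln
Final line 1: aud

Answer: aud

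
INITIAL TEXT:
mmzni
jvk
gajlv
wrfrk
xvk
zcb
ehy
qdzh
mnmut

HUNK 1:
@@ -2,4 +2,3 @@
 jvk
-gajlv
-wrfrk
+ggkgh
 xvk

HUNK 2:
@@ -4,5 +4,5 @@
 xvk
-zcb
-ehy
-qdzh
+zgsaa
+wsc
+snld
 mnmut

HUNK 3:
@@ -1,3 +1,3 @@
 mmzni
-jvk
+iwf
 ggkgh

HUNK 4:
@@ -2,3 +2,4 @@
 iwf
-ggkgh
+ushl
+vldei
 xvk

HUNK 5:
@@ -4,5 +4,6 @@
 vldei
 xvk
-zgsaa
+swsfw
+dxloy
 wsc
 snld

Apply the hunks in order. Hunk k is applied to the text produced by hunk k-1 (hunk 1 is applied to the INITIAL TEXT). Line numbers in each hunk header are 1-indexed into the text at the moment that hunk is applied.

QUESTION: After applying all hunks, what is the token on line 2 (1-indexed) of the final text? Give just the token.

Answer: iwf

Derivation:
Hunk 1: at line 2 remove [gajlv,wrfrk] add [ggkgh] -> 8 lines: mmzni jvk ggkgh xvk zcb ehy qdzh mnmut
Hunk 2: at line 4 remove [zcb,ehy,qdzh] add [zgsaa,wsc,snld] -> 8 lines: mmzni jvk ggkgh xvk zgsaa wsc snld mnmut
Hunk 3: at line 1 remove [jvk] add [iwf] -> 8 lines: mmzni iwf ggkgh xvk zgsaa wsc snld mnmut
Hunk 4: at line 2 remove [ggkgh] add [ushl,vldei] -> 9 lines: mmzni iwf ushl vldei xvk zgsaa wsc snld mnmut
Hunk 5: at line 4 remove [zgsaa] add [swsfw,dxloy] -> 10 lines: mmzni iwf ushl vldei xvk swsfw dxloy wsc snld mnmut
Final line 2: iwf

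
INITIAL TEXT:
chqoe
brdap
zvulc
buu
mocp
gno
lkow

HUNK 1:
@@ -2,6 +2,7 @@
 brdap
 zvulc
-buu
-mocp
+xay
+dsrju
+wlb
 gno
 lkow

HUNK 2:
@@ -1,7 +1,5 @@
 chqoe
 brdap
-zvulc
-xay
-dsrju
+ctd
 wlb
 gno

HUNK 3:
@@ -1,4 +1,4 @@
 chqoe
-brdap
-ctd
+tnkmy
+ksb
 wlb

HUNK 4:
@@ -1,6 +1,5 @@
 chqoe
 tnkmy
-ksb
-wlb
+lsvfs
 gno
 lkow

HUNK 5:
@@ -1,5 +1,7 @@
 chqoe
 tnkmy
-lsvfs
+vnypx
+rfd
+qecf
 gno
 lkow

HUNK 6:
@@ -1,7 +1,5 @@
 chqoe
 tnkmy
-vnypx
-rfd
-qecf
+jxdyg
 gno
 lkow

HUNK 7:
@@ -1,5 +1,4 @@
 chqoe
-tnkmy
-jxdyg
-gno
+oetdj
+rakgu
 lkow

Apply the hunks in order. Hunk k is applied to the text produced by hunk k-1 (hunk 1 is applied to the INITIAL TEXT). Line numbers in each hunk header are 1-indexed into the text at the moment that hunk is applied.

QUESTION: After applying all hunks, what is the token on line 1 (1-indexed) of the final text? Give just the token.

Answer: chqoe

Derivation:
Hunk 1: at line 2 remove [buu,mocp] add [xay,dsrju,wlb] -> 8 lines: chqoe brdap zvulc xay dsrju wlb gno lkow
Hunk 2: at line 1 remove [zvulc,xay,dsrju] add [ctd] -> 6 lines: chqoe brdap ctd wlb gno lkow
Hunk 3: at line 1 remove [brdap,ctd] add [tnkmy,ksb] -> 6 lines: chqoe tnkmy ksb wlb gno lkow
Hunk 4: at line 1 remove [ksb,wlb] add [lsvfs] -> 5 lines: chqoe tnkmy lsvfs gno lkow
Hunk 5: at line 1 remove [lsvfs] add [vnypx,rfd,qecf] -> 7 lines: chqoe tnkmy vnypx rfd qecf gno lkow
Hunk 6: at line 1 remove [vnypx,rfd,qecf] add [jxdyg] -> 5 lines: chqoe tnkmy jxdyg gno lkow
Hunk 7: at line 1 remove [tnkmy,jxdyg,gno] add [oetdj,rakgu] -> 4 lines: chqoe oetdj rakgu lkow
Final line 1: chqoe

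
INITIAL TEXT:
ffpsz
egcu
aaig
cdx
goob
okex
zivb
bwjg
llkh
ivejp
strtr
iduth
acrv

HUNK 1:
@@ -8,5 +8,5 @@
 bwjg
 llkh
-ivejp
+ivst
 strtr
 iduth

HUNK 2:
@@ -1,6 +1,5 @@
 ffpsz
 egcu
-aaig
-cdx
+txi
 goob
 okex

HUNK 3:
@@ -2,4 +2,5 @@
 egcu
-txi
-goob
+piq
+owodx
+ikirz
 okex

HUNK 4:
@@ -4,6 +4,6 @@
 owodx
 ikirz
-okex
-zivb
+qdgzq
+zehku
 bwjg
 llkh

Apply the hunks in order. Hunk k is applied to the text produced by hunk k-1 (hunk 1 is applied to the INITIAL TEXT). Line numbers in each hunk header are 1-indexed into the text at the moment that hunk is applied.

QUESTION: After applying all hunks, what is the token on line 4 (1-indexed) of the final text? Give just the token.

Answer: owodx

Derivation:
Hunk 1: at line 8 remove [ivejp] add [ivst] -> 13 lines: ffpsz egcu aaig cdx goob okex zivb bwjg llkh ivst strtr iduth acrv
Hunk 2: at line 1 remove [aaig,cdx] add [txi] -> 12 lines: ffpsz egcu txi goob okex zivb bwjg llkh ivst strtr iduth acrv
Hunk 3: at line 2 remove [txi,goob] add [piq,owodx,ikirz] -> 13 lines: ffpsz egcu piq owodx ikirz okex zivb bwjg llkh ivst strtr iduth acrv
Hunk 4: at line 4 remove [okex,zivb] add [qdgzq,zehku] -> 13 lines: ffpsz egcu piq owodx ikirz qdgzq zehku bwjg llkh ivst strtr iduth acrv
Final line 4: owodx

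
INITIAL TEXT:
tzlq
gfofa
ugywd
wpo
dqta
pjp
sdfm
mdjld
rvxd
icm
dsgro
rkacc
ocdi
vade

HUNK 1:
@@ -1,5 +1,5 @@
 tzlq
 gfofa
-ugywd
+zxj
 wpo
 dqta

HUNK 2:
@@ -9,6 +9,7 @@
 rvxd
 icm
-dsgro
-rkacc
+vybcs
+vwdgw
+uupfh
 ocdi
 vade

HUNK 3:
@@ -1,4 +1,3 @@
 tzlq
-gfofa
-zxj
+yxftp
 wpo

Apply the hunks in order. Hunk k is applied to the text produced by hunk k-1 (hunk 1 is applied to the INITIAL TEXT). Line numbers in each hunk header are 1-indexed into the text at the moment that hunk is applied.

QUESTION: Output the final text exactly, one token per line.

Answer: tzlq
yxftp
wpo
dqta
pjp
sdfm
mdjld
rvxd
icm
vybcs
vwdgw
uupfh
ocdi
vade

Derivation:
Hunk 1: at line 1 remove [ugywd] add [zxj] -> 14 lines: tzlq gfofa zxj wpo dqta pjp sdfm mdjld rvxd icm dsgro rkacc ocdi vade
Hunk 2: at line 9 remove [dsgro,rkacc] add [vybcs,vwdgw,uupfh] -> 15 lines: tzlq gfofa zxj wpo dqta pjp sdfm mdjld rvxd icm vybcs vwdgw uupfh ocdi vade
Hunk 3: at line 1 remove [gfofa,zxj] add [yxftp] -> 14 lines: tzlq yxftp wpo dqta pjp sdfm mdjld rvxd icm vybcs vwdgw uupfh ocdi vade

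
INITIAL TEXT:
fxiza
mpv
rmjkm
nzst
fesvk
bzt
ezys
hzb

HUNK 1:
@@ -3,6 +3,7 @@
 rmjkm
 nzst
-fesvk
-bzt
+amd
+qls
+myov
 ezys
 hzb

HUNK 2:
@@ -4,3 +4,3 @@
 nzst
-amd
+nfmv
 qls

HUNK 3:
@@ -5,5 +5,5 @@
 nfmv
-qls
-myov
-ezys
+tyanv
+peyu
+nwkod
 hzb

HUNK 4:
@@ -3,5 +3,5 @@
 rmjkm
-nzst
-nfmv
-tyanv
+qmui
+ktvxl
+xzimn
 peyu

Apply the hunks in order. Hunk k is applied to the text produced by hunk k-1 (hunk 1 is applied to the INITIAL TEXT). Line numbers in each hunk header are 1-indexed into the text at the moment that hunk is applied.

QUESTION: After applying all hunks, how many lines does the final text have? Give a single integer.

Answer: 9

Derivation:
Hunk 1: at line 3 remove [fesvk,bzt] add [amd,qls,myov] -> 9 lines: fxiza mpv rmjkm nzst amd qls myov ezys hzb
Hunk 2: at line 4 remove [amd] add [nfmv] -> 9 lines: fxiza mpv rmjkm nzst nfmv qls myov ezys hzb
Hunk 3: at line 5 remove [qls,myov,ezys] add [tyanv,peyu,nwkod] -> 9 lines: fxiza mpv rmjkm nzst nfmv tyanv peyu nwkod hzb
Hunk 4: at line 3 remove [nzst,nfmv,tyanv] add [qmui,ktvxl,xzimn] -> 9 lines: fxiza mpv rmjkm qmui ktvxl xzimn peyu nwkod hzb
Final line count: 9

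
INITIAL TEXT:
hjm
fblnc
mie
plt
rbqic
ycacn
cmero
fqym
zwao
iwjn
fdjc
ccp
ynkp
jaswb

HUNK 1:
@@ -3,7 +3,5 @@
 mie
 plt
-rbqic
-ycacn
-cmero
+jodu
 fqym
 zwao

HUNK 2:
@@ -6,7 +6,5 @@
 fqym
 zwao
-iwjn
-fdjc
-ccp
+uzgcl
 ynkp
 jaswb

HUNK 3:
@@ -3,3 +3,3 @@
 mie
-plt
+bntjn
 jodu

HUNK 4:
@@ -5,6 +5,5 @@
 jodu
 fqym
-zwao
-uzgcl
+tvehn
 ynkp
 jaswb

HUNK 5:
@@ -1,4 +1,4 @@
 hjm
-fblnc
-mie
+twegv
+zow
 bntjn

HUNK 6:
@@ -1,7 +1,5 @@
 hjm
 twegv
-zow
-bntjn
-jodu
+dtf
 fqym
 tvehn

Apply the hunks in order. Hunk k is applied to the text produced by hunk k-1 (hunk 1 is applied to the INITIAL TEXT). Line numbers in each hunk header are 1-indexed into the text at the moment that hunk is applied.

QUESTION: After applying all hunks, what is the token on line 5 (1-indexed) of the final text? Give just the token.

Hunk 1: at line 3 remove [rbqic,ycacn,cmero] add [jodu] -> 12 lines: hjm fblnc mie plt jodu fqym zwao iwjn fdjc ccp ynkp jaswb
Hunk 2: at line 6 remove [iwjn,fdjc,ccp] add [uzgcl] -> 10 lines: hjm fblnc mie plt jodu fqym zwao uzgcl ynkp jaswb
Hunk 3: at line 3 remove [plt] add [bntjn] -> 10 lines: hjm fblnc mie bntjn jodu fqym zwao uzgcl ynkp jaswb
Hunk 4: at line 5 remove [zwao,uzgcl] add [tvehn] -> 9 lines: hjm fblnc mie bntjn jodu fqym tvehn ynkp jaswb
Hunk 5: at line 1 remove [fblnc,mie] add [twegv,zow] -> 9 lines: hjm twegv zow bntjn jodu fqym tvehn ynkp jaswb
Hunk 6: at line 1 remove [zow,bntjn,jodu] add [dtf] -> 7 lines: hjm twegv dtf fqym tvehn ynkp jaswb
Final line 5: tvehn

Answer: tvehn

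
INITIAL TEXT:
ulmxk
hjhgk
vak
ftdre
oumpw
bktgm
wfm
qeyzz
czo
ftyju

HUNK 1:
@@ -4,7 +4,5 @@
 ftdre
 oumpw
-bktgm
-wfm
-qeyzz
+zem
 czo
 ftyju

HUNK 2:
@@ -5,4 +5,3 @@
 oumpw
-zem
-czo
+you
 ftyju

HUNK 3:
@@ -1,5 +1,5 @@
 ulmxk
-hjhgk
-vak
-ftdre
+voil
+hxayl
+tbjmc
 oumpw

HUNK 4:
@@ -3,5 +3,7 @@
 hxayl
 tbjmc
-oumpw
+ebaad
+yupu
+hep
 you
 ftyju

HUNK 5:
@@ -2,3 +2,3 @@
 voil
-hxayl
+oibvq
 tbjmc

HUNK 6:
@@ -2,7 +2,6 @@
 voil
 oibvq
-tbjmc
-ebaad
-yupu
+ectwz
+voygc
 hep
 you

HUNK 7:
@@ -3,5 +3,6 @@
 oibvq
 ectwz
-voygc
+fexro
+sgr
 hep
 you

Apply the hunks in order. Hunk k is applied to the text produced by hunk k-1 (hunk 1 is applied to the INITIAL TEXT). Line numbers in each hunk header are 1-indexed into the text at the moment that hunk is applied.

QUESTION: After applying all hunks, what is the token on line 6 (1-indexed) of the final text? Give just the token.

Answer: sgr

Derivation:
Hunk 1: at line 4 remove [bktgm,wfm,qeyzz] add [zem] -> 8 lines: ulmxk hjhgk vak ftdre oumpw zem czo ftyju
Hunk 2: at line 5 remove [zem,czo] add [you] -> 7 lines: ulmxk hjhgk vak ftdre oumpw you ftyju
Hunk 3: at line 1 remove [hjhgk,vak,ftdre] add [voil,hxayl,tbjmc] -> 7 lines: ulmxk voil hxayl tbjmc oumpw you ftyju
Hunk 4: at line 3 remove [oumpw] add [ebaad,yupu,hep] -> 9 lines: ulmxk voil hxayl tbjmc ebaad yupu hep you ftyju
Hunk 5: at line 2 remove [hxayl] add [oibvq] -> 9 lines: ulmxk voil oibvq tbjmc ebaad yupu hep you ftyju
Hunk 6: at line 2 remove [tbjmc,ebaad,yupu] add [ectwz,voygc] -> 8 lines: ulmxk voil oibvq ectwz voygc hep you ftyju
Hunk 7: at line 3 remove [voygc] add [fexro,sgr] -> 9 lines: ulmxk voil oibvq ectwz fexro sgr hep you ftyju
Final line 6: sgr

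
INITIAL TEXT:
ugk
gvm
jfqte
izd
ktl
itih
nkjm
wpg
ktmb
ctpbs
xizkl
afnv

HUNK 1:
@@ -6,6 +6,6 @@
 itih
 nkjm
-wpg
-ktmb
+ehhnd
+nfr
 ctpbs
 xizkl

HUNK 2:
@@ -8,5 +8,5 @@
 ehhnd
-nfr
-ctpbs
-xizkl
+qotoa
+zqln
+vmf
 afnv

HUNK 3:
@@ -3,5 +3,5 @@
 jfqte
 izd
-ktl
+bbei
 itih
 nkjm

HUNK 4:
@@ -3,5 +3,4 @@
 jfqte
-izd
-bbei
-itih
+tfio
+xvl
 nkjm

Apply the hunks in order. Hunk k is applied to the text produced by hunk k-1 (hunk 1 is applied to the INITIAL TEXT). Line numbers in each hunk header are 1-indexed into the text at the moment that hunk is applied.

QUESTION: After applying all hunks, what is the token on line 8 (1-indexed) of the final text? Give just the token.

Answer: qotoa

Derivation:
Hunk 1: at line 6 remove [wpg,ktmb] add [ehhnd,nfr] -> 12 lines: ugk gvm jfqte izd ktl itih nkjm ehhnd nfr ctpbs xizkl afnv
Hunk 2: at line 8 remove [nfr,ctpbs,xizkl] add [qotoa,zqln,vmf] -> 12 lines: ugk gvm jfqte izd ktl itih nkjm ehhnd qotoa zqln vmf afnv
Hunk 3: at line 3 remove [ktl] add [bbei] -> 12 lines: ugk gvm jfqte izd bbei itih nkjm ehhnd qotoa zqln vmf afnv
Hunk 4: at line 3 remove [izd,bbei,itih] add [tfio,xvl] -> 11 lines: ugk gvm jfqte tfio xvl nkjm ehhnd qotoa zqln vmf afnv
Final line 8: qotoa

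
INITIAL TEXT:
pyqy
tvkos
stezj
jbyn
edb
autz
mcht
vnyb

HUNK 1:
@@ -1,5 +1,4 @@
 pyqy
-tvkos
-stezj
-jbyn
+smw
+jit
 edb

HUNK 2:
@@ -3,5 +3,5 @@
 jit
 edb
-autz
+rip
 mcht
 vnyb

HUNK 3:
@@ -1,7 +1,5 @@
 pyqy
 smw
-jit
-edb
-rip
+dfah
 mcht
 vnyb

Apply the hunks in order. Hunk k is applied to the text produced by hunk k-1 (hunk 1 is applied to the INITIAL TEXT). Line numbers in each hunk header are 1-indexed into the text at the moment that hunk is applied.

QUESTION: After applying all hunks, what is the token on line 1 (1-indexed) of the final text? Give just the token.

Hunk 1: at line 1 remove [tvkos,stezj,jbyn] add [smw,jit] -> 7 lines: pyqy smw jit edb autz mcht vnyb
Hunk 2: at line 3 remove [autz] add [rip] -> 7 lines: pyqy smw jit edb rip mcht vnyb
Hunk 3: at line 1 remove [jit,edb,rip] add [dfah] -> 5 lines: pyqy smw dfah mcht vnyb
Final line 1: pyqy

Answer: pyqy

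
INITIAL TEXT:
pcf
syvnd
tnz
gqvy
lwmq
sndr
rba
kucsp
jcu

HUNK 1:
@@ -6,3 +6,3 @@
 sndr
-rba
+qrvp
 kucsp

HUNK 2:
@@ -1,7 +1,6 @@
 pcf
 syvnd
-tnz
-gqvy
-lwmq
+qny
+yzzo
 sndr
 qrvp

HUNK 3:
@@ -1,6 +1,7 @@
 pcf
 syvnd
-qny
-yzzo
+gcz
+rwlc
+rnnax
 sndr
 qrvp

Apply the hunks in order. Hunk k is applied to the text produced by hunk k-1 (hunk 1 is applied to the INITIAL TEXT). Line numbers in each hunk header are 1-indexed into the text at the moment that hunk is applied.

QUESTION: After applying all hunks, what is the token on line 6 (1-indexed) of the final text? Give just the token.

Answer: sndr

Derivation:
Hunk 1: at line 6 remove [rba] add [qrvp] -> 9 lines: pcf syvnd tnz gqvy lwmq sndr qrvp kucsp jcu
Hunk 2: at line 1 remove [tnz,gqvy,lwmq] add [qny,yzzo] -> 8 lines: pcf syvnd qny yzzo sndr qrvp kucsp jcu
Hunk 3: at line 1 remove [qny,yzzo] add [gcz,rwlc,rnnax] -> 9 lines: pcf syvnd gcz rwlc rnnax sndr qrvp kucsp jcu
Final line 6: sndr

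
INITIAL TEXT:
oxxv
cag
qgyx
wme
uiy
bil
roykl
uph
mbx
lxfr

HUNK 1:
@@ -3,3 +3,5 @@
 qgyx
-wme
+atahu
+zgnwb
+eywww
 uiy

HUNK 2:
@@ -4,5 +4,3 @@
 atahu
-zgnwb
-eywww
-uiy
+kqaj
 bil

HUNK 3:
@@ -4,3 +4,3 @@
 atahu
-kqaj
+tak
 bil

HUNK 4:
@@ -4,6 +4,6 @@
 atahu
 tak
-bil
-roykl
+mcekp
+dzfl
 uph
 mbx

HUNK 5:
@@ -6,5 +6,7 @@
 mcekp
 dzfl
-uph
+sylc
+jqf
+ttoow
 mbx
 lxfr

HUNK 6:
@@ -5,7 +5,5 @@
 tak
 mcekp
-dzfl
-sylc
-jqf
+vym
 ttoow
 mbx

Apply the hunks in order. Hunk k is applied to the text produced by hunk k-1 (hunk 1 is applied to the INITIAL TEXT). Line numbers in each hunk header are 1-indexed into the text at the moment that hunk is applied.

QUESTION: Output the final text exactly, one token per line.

Answer: oxxv
cag
qgyx
atahu
tak
mcekp
vym
ttoow
mbx
lxfr

Derivation:
Hunk 1: at line 3 remove [wme] add [atahu,zgnwb,eywww] -> 12 lines: oxxv cag qgyx atahu zgnwb eywww uiy bil roykl uph mbx lxfr
Hunk 2: at line 4 remove [zgnwb,eywww,uiy] add [kqaj] -> 10 lines: oxxv cag qgyx atahu kqaj bil roykl uph mbx lxfr
Hunk 3: at line 4 remove [kqaj] add [tak] -> 10 lines: oxxv cag qgyx atahu tak bil roykl uph mbx lxfr
Hunk 4: at line 4 remove [bil,roykl] add [mcekp,dzfl] -> 10 lines: oxxv cag qgyx atahu tak mcekp dzfl uph mbx lxfr
Hunk 5: at line 6 remove [uph] add [sylc,jqf,ttoow] -> 12 lines: oxxv cag qgyx atahu tak mcekp dzfl sylc jqf ttoow mbx lxfr
Hunk 6: at line 5 remove [dzfl,sylc,jqf] add [vym] -> 10 lines: oxxv cag qgyx atahu tak mcekp vym ttoow mbx lxfr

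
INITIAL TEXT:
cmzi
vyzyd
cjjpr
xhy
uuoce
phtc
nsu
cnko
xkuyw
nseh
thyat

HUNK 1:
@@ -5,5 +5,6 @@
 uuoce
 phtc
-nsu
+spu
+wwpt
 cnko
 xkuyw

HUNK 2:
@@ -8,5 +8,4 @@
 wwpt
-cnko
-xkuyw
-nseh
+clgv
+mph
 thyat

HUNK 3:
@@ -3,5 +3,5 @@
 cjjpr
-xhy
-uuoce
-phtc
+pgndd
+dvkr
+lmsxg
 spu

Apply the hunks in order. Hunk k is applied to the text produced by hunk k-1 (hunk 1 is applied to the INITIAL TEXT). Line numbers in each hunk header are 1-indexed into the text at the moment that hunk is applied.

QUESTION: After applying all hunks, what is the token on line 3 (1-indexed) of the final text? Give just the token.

Hunk 1: at line 5 remove [nsu] add [spu,wwpt] -> 12 lines: cmzi vyzyd cjjpr xhy uuoce phtc spu wwpt cnko xkuyw nseh thyat
Hunk 2: at line 8 remove [cnko,xkuyw,nseh] add [clgv,mph] -> 11 lines: cmzi vyzyd cjjpr xhy uuoce phtc spu wwpt clgv mph thyat
Hunk 3: at line 3 remove [xhy,uuoce,phtc] add [pgndd,dvkr,lmsxg] -> 11 lines: cmzi vyzyd cjjpr pgndd dvkr lmsxg spu wwpt clgv mph thyat
Final line 3: cjjpr

Answer: cjjpr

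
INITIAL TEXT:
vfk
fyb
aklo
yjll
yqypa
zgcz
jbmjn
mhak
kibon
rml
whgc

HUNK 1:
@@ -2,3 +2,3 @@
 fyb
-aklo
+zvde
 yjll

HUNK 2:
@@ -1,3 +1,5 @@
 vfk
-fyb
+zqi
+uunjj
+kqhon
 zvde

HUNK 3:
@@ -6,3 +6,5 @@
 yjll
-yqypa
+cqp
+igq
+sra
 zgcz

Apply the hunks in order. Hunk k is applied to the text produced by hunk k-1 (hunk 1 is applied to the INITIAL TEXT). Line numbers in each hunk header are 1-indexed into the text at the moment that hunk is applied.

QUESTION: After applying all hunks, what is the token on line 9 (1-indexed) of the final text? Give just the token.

Answer: sra

Derivation:
Hunk 1: at line 2 remove [aklo] add [zvde] -> 11 lines: vfk fyb zvde yjll yqypa zgcz jbmjn mhak kibon rml whgc
Hunk 2: at line 1 remove [fyb] add [zqi,uunjj,kqhon] -> 13 lines: vfk zqi uunjj kqhon zvde yjll yqypa zgcz jbmjn mhak kibon rml whgc
Hunk 3: at line 6 remove [yqypa] add [cqp,igq,sra] -> 15 lines: vfk zqi uunjj kqhon zvde yjll cqp igq sra zgcz jbmjn mhak kibon rml whgc
Final line 9: sra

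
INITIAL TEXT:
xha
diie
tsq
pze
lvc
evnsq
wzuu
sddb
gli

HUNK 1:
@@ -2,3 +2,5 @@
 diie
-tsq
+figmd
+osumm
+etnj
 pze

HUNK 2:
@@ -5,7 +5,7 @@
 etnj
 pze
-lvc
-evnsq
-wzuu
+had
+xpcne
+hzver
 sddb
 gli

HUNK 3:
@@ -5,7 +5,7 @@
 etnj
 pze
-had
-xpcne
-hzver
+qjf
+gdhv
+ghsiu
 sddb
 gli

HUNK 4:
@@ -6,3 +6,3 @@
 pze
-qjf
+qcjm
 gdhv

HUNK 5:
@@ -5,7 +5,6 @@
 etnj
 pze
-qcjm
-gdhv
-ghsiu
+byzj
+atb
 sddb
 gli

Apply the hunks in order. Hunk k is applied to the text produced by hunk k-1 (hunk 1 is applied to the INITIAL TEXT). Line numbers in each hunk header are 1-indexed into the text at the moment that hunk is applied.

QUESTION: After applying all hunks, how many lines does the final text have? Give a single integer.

Answer: 10

Derivation:
Hunk 1: at line 2 remove [tsq] add [figmd,osumm,etnj] -> 11 lines: xha diie figmd osumm etnj pze lvc evnsq wzuu sddb gli
Hunk 2: at line 5 remove [lvc,evnsq,wzuu] add [had,xpcne,hzver] -> 11 lines: xha diie figmd osumm etnj pze had xpcne hzver sddb gli
Hunk 3: at line 5 remove [had,xpcne,hzver] add [qjf,gdhv,ghsiu] -> 11 lines: xha diie figmd osumm etnj pze qjf gdhv ghsiu sddb gli
Hunk 4: at line 6 remove [qjf] add [qcjm] -> 11 lines: xha diie figmd osumm etnj pze qcjm gdhv ghsiu sddb gli
Hunk 5: at line 5 remove [qcjm,gdhv,ghsiu] add [byzj,atb] -> 10 lines: xha diie figmd osumm etnj pze byzj atb sddb gli
Final line count: 10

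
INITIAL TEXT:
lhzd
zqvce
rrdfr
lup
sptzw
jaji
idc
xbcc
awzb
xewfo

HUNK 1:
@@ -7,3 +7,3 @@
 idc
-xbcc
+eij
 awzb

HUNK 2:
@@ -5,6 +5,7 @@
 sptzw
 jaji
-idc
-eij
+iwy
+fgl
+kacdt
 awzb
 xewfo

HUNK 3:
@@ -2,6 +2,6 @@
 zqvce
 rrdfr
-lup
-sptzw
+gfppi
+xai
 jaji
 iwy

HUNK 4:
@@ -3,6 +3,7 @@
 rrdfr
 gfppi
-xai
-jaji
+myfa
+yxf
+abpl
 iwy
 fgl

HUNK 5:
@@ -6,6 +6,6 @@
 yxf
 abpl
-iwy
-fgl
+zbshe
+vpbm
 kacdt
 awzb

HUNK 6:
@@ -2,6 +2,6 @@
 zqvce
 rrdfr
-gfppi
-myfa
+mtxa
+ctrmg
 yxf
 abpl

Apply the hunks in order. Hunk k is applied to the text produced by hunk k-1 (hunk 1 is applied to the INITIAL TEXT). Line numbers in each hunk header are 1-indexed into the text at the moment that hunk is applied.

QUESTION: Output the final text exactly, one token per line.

Hunk 1: at line 7 remove [xbcc] add [eij] -> 10 lines: lhzd zqvce rrdfr lup sptzw jaji idc eij awzb xewfo
Hunk 2: at line 5 remove [idc,eij] add [iwy,fgl,kacdt] -> 11 lines: lhzd zqvce rrdfr lup sptzw jaji iwy fgl kacdt awzb xewfo
Hunk 3: at line 2 remove [lup,sptzw] add [gfppi,xai] -> 11 lines: lhzd zqvce rrdfr gfppi xai jaji iwy fgl kacdt awzb xewfo
Hunk 4: at line 3 remove [xai,jaji] add [myfa,yxf,abpl] -> 12 lines: lhzd zqvce rrdfr gfppi myfa yxf abpl iwy fgl kacdt awzb xewfo
Hunk 5: at line 6 remove [iwy,fgl] add [zbshe,vpbm] -> 12 lines: lhzd zqvce rrdfr gfppi myfa yxf abpl zbshe vpbm kacdt awzb xewfo
Hunk 6: at line 2 remove [gfppi,myfa] add [mtxa,ctrmg] -> 12 lines: lhzd zqvce rrdfr mtxa ctrmg yxf abpl zbshe vpbm kacdt awzb xewfo

Answer: lhzd
zqvce
rrdfr
mtxa
ctrmg
yxf
abpl
zbshe
vpbm
kacdt
awzb
xewfo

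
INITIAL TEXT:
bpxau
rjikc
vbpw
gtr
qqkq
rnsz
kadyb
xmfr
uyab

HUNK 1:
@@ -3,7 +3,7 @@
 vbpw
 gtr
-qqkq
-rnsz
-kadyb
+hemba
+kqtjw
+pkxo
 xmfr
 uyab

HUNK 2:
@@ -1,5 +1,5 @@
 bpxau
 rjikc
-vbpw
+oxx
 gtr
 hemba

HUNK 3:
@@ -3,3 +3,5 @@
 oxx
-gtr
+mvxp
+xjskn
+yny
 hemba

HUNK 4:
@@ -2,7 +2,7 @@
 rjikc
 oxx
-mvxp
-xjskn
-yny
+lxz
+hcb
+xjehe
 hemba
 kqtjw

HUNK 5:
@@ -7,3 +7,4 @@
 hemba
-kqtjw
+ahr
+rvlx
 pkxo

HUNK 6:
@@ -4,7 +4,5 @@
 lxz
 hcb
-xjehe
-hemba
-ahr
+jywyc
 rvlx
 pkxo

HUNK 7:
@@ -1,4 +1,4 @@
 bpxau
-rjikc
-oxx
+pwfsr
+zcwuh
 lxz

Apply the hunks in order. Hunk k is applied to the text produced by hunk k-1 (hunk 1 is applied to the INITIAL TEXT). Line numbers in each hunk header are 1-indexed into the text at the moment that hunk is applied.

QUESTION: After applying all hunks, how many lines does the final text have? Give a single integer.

Answer: 10

Derivation:
Hunk 1: at line 3 remove [qqkq,rnsz,kadyb] add [hemba,kqtjw,pkxo] -> 9 lines: bpxau rjikc vbpw gtr hemba kqtjw pkxo xmfr uyab
Hunk 2: at line 1 remove [vbpw] add [oxx] -> 9 lines: bpxau rjikc oxx gtr hemba kqtjw pkxo xmfr uyab
Hunk 3: at line 3 remove [gtr] add [mvxp,xjskn,yny] -> 11 lines: bpxau rjikc oxx mvxp xjskn yny hemba kqtjw pkxo xmfr uyab
Hunk 4: at line 2 remove [mvxp,xjskn,yny] add [lxz,hcb,xjehe] -> 11 lines: bpxau rjikc oxx lxz hcb xjehe hemba kqtjw pkxo xmfr uyab
Hunk 5: at line 7 remove [kqtjw] add [ahr,rvlx] -> 12 lines: bpxau rjikc oxx lxz hcb xjehe hemba ahr rvlx pkxo xmfr uyab
Hunk 6: at line 4 remove [xjehe,hemba,ahr] add [jywyc] -> 10 lines: bpxau rjikc oxx lxz hcb jywyc rvlx pkxo xmfr uyab
Hunk 7: at line 1 remove [rjikc,oxx] add [pwfsr,zcwuh] -> 10 lines: bpxau pwfsr zcwuh lxz hcb jywyc rvlx pkxo xmfr uyab
Final line count: 10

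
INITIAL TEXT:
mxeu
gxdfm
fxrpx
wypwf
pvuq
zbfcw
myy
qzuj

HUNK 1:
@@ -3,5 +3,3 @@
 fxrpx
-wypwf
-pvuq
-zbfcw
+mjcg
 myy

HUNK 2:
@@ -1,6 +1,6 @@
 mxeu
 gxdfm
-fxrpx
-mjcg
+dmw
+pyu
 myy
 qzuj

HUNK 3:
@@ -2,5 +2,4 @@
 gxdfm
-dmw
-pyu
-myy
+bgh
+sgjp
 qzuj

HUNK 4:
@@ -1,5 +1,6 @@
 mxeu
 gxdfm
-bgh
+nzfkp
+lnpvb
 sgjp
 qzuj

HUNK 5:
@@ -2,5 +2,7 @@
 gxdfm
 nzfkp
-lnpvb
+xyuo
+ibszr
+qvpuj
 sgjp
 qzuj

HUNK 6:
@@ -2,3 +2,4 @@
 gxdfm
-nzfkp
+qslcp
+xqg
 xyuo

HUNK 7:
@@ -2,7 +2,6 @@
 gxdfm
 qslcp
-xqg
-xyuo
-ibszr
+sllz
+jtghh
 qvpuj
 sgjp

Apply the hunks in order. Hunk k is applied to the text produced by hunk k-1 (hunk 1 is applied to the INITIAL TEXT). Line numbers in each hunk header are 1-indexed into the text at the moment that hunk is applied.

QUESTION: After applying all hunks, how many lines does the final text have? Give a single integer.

Answer: 8

Derivation:
Hunk 1: at line 3 remove [wypwf,pvuq,zbfcw] add [mjcg] -> 6 lines: mxeu gxdfm fxrpx mjcg myy qzuj
Hunk 2: at line 1 remove [fxrpx,mjcg] add [dmw,pyu] -> 6 lines: mxeu gxdfm dmw pyu myy qzuj
Hunk 3: at line 2 remove [dmw,pyu,myy] add [bgh,sgjp] -> 5 lines: mxeu gxdfm bgh sgjp qzuj
Hunk 4: at line 1 remove [bgh] add [nzfkp,lnpvb] -> 6 lines: mxeu gxdfm nzfkp lnpvb sgjp qzuj
Hunk 5: at line 2 remove [lnpvb] add [xyuo,ibszr,qvpuj] -> 8 lines: mxeu gxdfm nzfkp xyuo ibszr qvpuj sgjp qzuj
Hunk 6: at line 2 remove [nzfkp] add [qslcp,xqg] -> 9 lines: mxeu gxdfm qslcp xqg xyuo ibszr qvpuj sgjp qzuj
Hunk 7: at line 2 remove [xqg,xyuo,ibszr] add [sllz,jtghh] -> 8 lines: mxeu gxdfm qslcp sllz jtghh qvpuj sgjp qzuj
Final line count: 8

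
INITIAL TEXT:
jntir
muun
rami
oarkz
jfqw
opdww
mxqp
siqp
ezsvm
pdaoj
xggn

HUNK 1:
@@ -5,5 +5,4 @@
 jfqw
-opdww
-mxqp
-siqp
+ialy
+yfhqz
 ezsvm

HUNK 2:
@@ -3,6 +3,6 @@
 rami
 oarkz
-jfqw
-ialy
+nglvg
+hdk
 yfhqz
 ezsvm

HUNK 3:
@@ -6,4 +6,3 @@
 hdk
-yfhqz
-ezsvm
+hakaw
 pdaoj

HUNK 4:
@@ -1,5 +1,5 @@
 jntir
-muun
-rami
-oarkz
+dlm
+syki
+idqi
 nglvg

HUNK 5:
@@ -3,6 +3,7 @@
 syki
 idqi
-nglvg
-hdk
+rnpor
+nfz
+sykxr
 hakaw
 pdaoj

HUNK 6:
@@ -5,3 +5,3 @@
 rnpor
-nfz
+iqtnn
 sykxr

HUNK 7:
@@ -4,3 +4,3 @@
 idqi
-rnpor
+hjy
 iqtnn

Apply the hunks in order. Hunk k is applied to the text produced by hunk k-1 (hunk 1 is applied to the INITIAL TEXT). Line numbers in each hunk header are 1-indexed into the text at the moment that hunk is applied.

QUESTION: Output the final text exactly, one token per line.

Hunk 1: at line 5 remove [opdww,mxqp,siqp] add [ialy,yfhqz] -> 10 lines: jntir muun rami oarkz jfqw ialy yfhqz ezsvm pdaoj xggn
Hunk 2: at line 3 remove [jfqw,ialy] add [nglvg,hdk] -> 10 lines: jntir muun rami oarkz nglvg hdk yfhqz ezsvm pdaoj xggn
Hunk 3: at line 6 remove [yfhqz,ezsvm] add [hakaw] -> 9 lines: jntir muun rami oarkz nglvg hdk hakaw pdaoj xggn
Hunk 4: at line 1 remove [muun,rami,oarkz] add [dlm,syki,idqi] -> 9 lines: jntir dlm syki idqi nglvg hdk hakaw pdaoj xggn
Hunk 5: at line 3 remove [nglvg,hdk] add [rnpor,nfz,sykxr] -> 10 lines: jntir dlm syki idqi rnpor nfz sykxr hakaw pdaoj xggn
Hunk 6: at line 5 remove [nfz] add [iqtnn] -> 10 lines: jntir dlm syki idqi rnpor iqtnn sykxr hakaw pdaoj xggn
Hunk 7: at line 4 remove [rnpor] add [hjy] -> 10 lines: jntir dlm syki idqi hjy iqtnn sykxr hakaw pdaoj xggn

Answer: jntir
dlm
syki
idqi
hjy
iqtnn
sykxr
hakaw
pdaoj
xggn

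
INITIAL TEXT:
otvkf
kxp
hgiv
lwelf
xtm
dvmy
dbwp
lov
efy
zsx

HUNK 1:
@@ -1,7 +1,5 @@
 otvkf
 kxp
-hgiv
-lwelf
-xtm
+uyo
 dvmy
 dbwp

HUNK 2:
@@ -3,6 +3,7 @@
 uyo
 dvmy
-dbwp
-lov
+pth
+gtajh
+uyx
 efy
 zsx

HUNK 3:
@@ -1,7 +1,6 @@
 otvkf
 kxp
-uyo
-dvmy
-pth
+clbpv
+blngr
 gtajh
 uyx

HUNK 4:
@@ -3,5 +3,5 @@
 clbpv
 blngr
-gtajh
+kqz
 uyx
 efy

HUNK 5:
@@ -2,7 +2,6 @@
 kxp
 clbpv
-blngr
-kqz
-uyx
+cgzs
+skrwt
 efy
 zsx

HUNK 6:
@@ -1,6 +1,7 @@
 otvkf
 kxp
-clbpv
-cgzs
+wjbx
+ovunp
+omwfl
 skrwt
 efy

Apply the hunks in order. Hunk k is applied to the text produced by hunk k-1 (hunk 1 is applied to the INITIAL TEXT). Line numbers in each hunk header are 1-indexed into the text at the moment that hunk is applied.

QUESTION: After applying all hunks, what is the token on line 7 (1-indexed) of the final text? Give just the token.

Answer: efy

Derivation:
Hunk 1: at line 1 remove [hgiv,lwelf,xtm] add [uyo] -> 8 lines: otvkf kxp uyo dvmy dbwp lov efy zsx
Hunk 2: at line 3 remove [dbwp,lov] add [pth,gtajh,uyx] -> 9 lines: otvkf kxp uyo dvmy pth gtajh uyx efy zsx
Hunk 3: at line 1 remove [uyo,dvmy,pth] add [clbpv,blngr] -> 8 lines: otvkf kxp clbpv blngr gtajh uyx efy zsx
Hunk 4: at line 3 remove [gtajh] add [kqz] -> 8 lines: otvkf kxp clbpv blngr kqz uyx efy zsx
Hunk 5: at line 2 remove [blngr,kqz,uyx] add [cgzs,skrwt] -> 7 lines: otvkf kxp clbpv cgzs skrwt efy zsx
Hunk 6: at line 1 remove [clbpv,cgzs] add [wjbx,ovunp,omwfl] -> 8 lines: otvkf kxp wjbx ovunp omwfl skrwt efy zsx
Final line 7: efy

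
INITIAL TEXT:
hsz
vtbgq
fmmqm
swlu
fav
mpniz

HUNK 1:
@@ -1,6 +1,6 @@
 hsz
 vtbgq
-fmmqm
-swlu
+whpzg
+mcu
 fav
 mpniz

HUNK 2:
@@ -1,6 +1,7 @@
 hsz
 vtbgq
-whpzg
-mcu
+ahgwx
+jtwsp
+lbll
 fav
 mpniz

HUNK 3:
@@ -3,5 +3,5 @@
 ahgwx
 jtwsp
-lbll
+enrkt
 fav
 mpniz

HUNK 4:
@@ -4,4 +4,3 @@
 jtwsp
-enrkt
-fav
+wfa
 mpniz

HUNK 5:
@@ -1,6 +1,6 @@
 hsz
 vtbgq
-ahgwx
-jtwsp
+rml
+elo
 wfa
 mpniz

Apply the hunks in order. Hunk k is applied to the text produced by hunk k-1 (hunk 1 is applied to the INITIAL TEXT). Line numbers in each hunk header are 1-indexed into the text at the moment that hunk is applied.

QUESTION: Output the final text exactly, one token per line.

Hunk 1: at line 1 remove [fmmqm,swlu] add [whpzg,mcu] -> 6 lines: hsz vtbgq whpzg mcu fav mpniz
Hunk 2: at line 1 remove [whpzg,mcu] add [ahgwx,jtwsp,lbll] -> 7 lines: hsz vtbgq ahgwx jtwsp lbll fav mpniz
Hunk 3: at line 3 remove [lbll] add [enrkt] -> 7 lines: hsz vtbgq ahgwx jtwsp enrkt fav mpniz
Hunk 4: at line 4 remove [enrkt,fav] add [wfa] -> 6 lines: hsz vtbgq ahgwx jtwsp wfa mpniz
Hunk 5: at line 1 remove [ahgwx,jtwsp] add [rml,elo] -> 6 lines: hsz vtbgq rml elo wfa mpniz

Answer: hsz
vtbgq
rml
elo
wfa
mpniz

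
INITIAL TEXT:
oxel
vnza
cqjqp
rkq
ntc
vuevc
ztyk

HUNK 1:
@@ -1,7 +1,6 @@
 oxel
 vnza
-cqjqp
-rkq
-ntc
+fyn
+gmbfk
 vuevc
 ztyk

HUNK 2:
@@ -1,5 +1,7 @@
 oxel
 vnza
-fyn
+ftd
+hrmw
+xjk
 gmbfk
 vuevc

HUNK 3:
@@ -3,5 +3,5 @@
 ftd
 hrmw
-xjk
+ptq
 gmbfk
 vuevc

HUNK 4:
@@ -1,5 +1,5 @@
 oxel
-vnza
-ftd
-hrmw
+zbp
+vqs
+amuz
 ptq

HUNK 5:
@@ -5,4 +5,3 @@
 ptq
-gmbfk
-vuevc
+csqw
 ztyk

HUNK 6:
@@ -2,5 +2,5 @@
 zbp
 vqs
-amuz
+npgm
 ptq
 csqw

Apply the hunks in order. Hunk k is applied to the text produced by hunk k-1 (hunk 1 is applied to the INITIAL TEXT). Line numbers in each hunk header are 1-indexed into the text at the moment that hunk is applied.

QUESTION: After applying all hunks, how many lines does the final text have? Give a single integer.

Hunk 1: at line 1 remove [cqjqp,rkq,ntc] add [fyn,gmbfk] -> 6 lines: oxel vnza fyn gmbfk vuevc ztyk
Hunk 2: at line 1 remove [fyn] add [ftd,hrmw,xjk] -> 8 lines: oxel vnza ftd hrmw xjk gmbfk vuevc ztyk
Hunk 3: at line 3 remove [xjk] add [ptq] -> 8 lines: oxel vnza ftd hrmw ptq gmbfk vuevc ztyk
Hunk 4: at line 1 remove [vnza,ftd,hrmw] add [zbp,vqs,amuz] -> 8 lines: oxel zbp vqs amuz ptq gmbfk vuevc ztyk
Hunk 5: at line 5 remove [gmbfk,vuevc] add [csqw] -> 7 lines: oxel zbp vqs amuz ptq csqw ztyk
Hunk 6: at line 2 remove [amuz] add [npgm] -> 7 lines: oxel zbp vqs npgm ptq csqw ztyk
Final line count: 7

Answer: 7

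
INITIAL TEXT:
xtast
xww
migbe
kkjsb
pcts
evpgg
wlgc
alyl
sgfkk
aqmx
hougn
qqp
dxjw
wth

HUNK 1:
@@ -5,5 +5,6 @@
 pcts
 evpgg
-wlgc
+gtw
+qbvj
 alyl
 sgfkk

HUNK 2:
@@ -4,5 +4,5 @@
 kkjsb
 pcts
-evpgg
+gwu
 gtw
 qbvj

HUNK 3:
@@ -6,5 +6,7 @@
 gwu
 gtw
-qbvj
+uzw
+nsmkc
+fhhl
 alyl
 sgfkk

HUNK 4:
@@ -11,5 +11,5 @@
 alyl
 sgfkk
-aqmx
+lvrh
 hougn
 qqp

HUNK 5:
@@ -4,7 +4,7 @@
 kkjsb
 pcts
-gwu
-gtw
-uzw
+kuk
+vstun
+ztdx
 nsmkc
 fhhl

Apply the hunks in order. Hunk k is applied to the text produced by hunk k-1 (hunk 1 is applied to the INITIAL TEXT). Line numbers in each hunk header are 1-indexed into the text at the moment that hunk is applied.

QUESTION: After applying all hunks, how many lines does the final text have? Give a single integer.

Hunk 1: at line 5 remove [wlgc] add [gtw,qbvj] -> 15 lines: xtast xww migbe kkjsb pcts evpgg gtw qbvj alyl sgfkk aqmx hougn qqp dxjw wth
Hunk 2: at line 4 remove [evpgg] add [gwu] -> 15 lines: xtast xww migbe kkjsb pcts gwu gtw qbvj alyl sgfkk aqmx hougn qqp dxjw wth
Hunk 3: at line 6 remove [qbvj] add [uzw,nsmkc,fhhl] -> 17 lines: xtast xww migbe kkjsb pcts gwu gtw uzw nsmkc fhhl alyl sgfkk aqmx hougn qqp dxjw wth
Hunk 4: at line 11 remove [aqmx] add [lvrh] -> 17 lines: xtast xww migbe kkjsb pcts gwu gtw uzw nsmkc fhhl alyl sgfkk lvrh hougn qqp dxjw wth
Hunk 5: at line 4 remove [gwu,gtw,uzw] add [kuk,vstun,ztdx] -> 17 lines: xtast xww migbe kkjsb pcts kuk vstun ztdx nsmkc fhhl alyl sgfkk lvrh hougn qqp dxjw wth
Final line count: 17

Answer: 17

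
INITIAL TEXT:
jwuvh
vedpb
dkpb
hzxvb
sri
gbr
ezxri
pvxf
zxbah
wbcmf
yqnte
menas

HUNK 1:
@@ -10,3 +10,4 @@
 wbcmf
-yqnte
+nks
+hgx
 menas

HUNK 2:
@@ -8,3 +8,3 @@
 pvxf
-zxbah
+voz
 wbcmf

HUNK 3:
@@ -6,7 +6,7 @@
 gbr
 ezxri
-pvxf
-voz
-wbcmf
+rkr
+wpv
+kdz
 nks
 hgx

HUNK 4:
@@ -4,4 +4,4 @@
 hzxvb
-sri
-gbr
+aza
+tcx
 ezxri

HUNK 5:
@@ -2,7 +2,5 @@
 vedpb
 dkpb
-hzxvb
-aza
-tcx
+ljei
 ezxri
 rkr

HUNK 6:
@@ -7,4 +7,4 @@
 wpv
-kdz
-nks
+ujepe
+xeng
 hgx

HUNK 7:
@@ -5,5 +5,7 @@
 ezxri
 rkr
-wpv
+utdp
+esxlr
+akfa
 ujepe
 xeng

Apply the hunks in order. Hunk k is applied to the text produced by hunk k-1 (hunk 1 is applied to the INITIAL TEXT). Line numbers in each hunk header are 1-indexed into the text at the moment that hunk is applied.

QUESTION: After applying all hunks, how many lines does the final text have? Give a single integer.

Answer: 13

Derivation:
Hunk 1: at line 10 remove [yqnte] add [nks,hgx] -> 13 lines: jwuvh vedpb dkpb hzxvb sri gbr ezxri pvxf zxbah wbcmf nks hgx menas
Hunk 2: at line 8 remove [zxbah] add [voz] -> 13 lines: jwuvh vedpb dkpb hzxvb sri gbr ezxri pvxf voz wbcmf nks hgx menas
Hunk 3: at line 6 remove [pvxf,voz,wbcmf] add [rkr,wpv,kdz] -> 13 lines: jwuvh vedpb dkpb hzxvb sri gbr ezxri rkr wpv kdz nks hgx menas
Hunk 4: at line 4 remove [sri,gbr] add [aza,tcx] -> 13 lines: jwuvh vedpb dkpb hzxvb aza tcx ezxri rkr wpv kdz nks hgx menas
Hunk 5: at line 2 remove [hzxvb,aza,tcx] add [ljei] -> 11 lines: jwuvh vedpb dkpb ljei ezxri rkr wpv kdz nks hgx menas
Hunk 6: at line 7 remove [kdz,nks] add [ujepe,xeng] -> 11 lines: jwuvh vedpb dkpb ljei ezxri rkr wpv ujepe xeng hgx menas
Hunk 7: at line 5 remove [wpv] add [utdp,esxlr,akfa] -> 13 lines: jwuvh vedpb dkpb ljei ezxri rkr utdp esxlr akfa ujepe xeng hgx menas
Final line count: 13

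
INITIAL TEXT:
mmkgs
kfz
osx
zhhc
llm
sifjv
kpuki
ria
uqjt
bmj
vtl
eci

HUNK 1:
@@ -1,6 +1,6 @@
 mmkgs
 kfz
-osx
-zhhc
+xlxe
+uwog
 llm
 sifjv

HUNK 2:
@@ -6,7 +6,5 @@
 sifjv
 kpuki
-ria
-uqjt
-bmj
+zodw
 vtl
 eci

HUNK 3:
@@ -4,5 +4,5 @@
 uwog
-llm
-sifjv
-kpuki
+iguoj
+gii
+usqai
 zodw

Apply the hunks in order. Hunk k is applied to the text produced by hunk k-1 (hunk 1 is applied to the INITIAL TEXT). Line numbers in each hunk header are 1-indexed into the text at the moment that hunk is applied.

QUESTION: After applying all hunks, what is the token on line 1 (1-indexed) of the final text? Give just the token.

Hunk 1: at line 1 remove [osx,zhhc] add [xlxe,uwog] -> 12 lines: mmkgs kfz xlxe uwog llm sifjv kpuki ria uqjt bmj vtl eci
Hunk 2: at line 6 remove [ria,uqjt,bmj] add [zodw] -> 10 lines: mmkgs kfz xlxe uwog llm sifjv kpuki zodw vtl eci
Hunk 3: at line 4 remove [llm,sifjv,kpuki] add [iguoj,gii,usqai] -> 10 lines: mmkgs kfz xlxe uwog iguoj gii usqai zodw vtl eci
Final line 1: mmkgs

Answer: mmkgs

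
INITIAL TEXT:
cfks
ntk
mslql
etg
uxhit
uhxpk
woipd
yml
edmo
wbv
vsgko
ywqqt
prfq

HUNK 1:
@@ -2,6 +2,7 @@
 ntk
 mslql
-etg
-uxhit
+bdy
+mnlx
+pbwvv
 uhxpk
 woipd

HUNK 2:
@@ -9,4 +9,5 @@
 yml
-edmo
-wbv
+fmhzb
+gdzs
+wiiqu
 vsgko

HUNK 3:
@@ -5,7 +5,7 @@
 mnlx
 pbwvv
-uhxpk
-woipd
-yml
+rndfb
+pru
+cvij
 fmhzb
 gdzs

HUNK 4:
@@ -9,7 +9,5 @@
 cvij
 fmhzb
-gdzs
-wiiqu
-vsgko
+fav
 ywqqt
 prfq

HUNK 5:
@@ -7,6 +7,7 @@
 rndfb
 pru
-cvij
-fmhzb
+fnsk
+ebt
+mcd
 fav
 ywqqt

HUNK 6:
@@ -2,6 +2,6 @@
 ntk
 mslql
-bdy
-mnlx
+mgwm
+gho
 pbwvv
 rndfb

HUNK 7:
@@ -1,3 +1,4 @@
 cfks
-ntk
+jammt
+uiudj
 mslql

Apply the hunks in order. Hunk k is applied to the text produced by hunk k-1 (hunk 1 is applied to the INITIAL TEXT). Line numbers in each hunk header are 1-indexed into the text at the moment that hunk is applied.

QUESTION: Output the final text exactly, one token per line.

Hunk 1: at line 2 remove [etg,uxhit] add [bdy,mnlx,pbwvv] -> 14 lines: cfks ntk mslql bdy mnlx pbwvv uhxpk woipd yml edmo wbv vsgko ywqqt prfq
Hunk 2: at line 9 remove [edmo,wbv] add [fmhzb,gdzs,wiiqu] -> 15 lines: cfks ntk mslql bdy mnlx pbwvv uhxpk woipd yml fmhzb gdzs wiiqu vsgko ywqqt prfq
Hunk 3: at line 5 remove [uhxpk,woipd,yml] add [rndfb,pru,cvij] -> 15 lines: cfks ntk mslql bdy mnlx pbwvv rndfb pru cvij fmhzb gdzs wiiqu vsgko ywqqt prfq
Hunk 4: at line 9 remove [gdzs,wiiqu,vsgko] add [fav] -> 13 lines: cfks ntk mslql bdy mnlx pbwvv rndfb pru cvij fmhzb fav ywqqt prfq
Hunk 5: at line 7 remove [cvij,fmhzb] add [fnsk,ebt,mcd] -> 14 lines: cfks ntk mslql bdy mnlx pbwvv rndfb pru fnsk ebt mcd fav ywqqt prfq
Hunk 6: at line 2 remove [bdy,mnlx] add [mgwm,gho] -> 14 lines: cfks ntk mslql mgwm gho pbwvv rndfb pru fnsk ebt mcd fav ywqqt prfq
Hunk 7: at line 1 remove [ntk] add [jammt,uiudj] -> 15 lines: cfks jammt uiudj mslql mgwm gho pbwvv rndfb pru fnsk ebt mcd fav ywqqt prfq

Answer: cfks
jammt
uiudj
mslql
mgwm
gho
pbwvv
rndfb
pru
fnsk
ebt
mcd
fav
ywqqt
prfq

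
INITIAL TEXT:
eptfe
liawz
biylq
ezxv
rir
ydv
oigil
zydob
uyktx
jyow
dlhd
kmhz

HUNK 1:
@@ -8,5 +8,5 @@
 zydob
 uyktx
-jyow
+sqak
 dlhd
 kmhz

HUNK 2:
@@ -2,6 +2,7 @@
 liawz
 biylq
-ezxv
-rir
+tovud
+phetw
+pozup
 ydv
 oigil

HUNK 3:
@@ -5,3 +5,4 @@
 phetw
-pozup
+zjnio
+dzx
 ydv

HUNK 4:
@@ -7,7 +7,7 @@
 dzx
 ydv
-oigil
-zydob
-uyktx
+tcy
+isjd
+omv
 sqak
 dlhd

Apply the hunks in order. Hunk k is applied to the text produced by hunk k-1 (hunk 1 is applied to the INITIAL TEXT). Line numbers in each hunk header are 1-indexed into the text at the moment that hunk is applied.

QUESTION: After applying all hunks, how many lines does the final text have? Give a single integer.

Answer: 14

Derivation:
Hunk 1: at line 8 remove [jyow] add [sqak] -> 12 lines: eptfe liawz biylq ezxv rir ydv oigil zydob uyktx sqak dlhd kmhz
Hunk 2: at line 2 remove [ezxv,rir] add [tovud,phetw,pozup] -> 13 lines: eptfe liawz biylq tovud phetw pozup ydv oigil zydob uyktx sqak dlhd kmhz
Hunk 3: at line 5 remove [pozup] add [zjnio,dzx] -> 14 lines: eptfe liawz biylq tovud phetw zjnio dzx ydv oigil zydob uyktx sqak dlhd kmhz
Hunk 4: at line 7 remove [oigil,zydob,uyktx] add [tcy,isjd,omv] -> 14 lines: eptfe liawz biylq tovud phetw zjnio dzx ydv tcy isjd omv sqak dlhd kmhz
Final line count: 14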